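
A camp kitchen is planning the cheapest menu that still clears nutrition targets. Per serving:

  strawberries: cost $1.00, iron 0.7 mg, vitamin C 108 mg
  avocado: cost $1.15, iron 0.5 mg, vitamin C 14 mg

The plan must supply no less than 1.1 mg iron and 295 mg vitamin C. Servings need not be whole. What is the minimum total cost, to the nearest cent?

$2.73

For a min-cost LP with two ≥-constraints, a basic feasible solution has at most two positive variables.
strawberries only: max(1.1/0.7, 295/108) = 2.731 servings → $2.73.
avocado only: max(1.1/0.5, 295/14) = 21.07 servings → $24.23.
strawberries + avocado with both targets exact would need a negative amount; discard.
Cheapest feasible corner: $2.73.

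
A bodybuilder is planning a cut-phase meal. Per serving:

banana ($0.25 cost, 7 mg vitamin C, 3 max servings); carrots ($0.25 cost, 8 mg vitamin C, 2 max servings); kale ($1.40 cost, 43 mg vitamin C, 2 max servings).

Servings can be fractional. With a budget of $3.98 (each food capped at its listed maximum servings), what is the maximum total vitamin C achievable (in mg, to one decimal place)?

Vitamin C per dollar: carrots 32, kale 30.71, banana 28.
Take 2 servings of carrots: spends $0.50, +16.0 mg vitamin C (running total 16.0 mg).
Take 2 servings of kale: spends $2.80, +86.0 mg vitamin C (running total 102.0 mg).
Take 2.72 servings of banana: spends $0.68, +19.0 mg vitamin C (running total 121.0 mg).
Filling greedily by vitamin C-per-dollar is optimal for one linear limit, giving 121.0 mg.

121.0 mg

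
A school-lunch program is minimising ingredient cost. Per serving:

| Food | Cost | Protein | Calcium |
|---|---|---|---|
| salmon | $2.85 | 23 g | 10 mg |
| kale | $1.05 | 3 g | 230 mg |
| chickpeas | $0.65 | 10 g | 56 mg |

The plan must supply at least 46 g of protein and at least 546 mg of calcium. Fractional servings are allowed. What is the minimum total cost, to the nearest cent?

$4.15

The cheapest plan sits at a corner of the feasible region — with two constraints it uses at most two foods.
salmon only: max(46/23, 546/10) = 54.6 servings → $155.61.
kale only: max(46/3, 546/230) = 15.33 servings → $16.10.
chickpeas only: max(46/10, 546/56) = 9.75 servings → $6.34.
salmon + kale with both tight: 1.7 servings and 2.3 servings → $7.26.
salmon + chickpeas: intersection lies outside the first quadrant.
kale + chickpeas with both tight: 1.353 servings and 4.194 servings → $4.15.
So the least-cost plan costs $4.15.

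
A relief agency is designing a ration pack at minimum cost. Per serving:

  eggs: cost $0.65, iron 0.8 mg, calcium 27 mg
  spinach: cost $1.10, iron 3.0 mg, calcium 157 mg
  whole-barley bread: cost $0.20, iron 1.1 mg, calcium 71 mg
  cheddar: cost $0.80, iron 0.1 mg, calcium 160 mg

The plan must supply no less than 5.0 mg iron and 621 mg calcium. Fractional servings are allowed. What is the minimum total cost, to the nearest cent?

This is a tiny linear program; its minimum lies at a vertex of the feasible set. List the vertices and price them.
eggs only: max(5.0/0.8, 621/27) = 23 servings → $14.95.
spinach only: max(5.0/3.0, 621/157) = 3.955 servings → $4.35.
whole-barley bread only: max(5.0/1.1, 621/71) = 8.746 servings → $1.75.
cheddar only: max(5.0/0.1, 621/160) = 50 servings → $40.00.
eggs + spinach: intersection lies outside the first quadrant.
eggs + whole-barley bread: intersection lies outside the first quadrant.
eggs + cheddar with both tight: 5.889 servings and 2.887 servings → $6.14.
spinach + whole-barley bread: the both-tight solution has a negative serving — not a feasible corner.
spinach + cheddar with both tight: 1.589 servings and 2.322 servings → $3.61.
whole-barley bread + cheddar with both tight: 4.369 servings and 1.943 servings → $2.43.
So the least-cost plan costs $1.75.

$1.75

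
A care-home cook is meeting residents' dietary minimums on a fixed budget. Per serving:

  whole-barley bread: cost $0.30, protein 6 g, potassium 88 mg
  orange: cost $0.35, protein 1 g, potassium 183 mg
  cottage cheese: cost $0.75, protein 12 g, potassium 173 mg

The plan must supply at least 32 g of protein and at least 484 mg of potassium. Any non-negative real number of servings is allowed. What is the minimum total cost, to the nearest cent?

Two binding constraints pin down two serving amounts, so the optimal mix uses at most two foods. The candidates are each food alone (scaled to the tighter of protein/potassium) and each pair with both constraints tight.
whole-barley bread only: max(32/6, 484/88) = 5.5 servings → $1.65.
orange only: max(32/1, 484/183) = 32 servings → $11.20.
cottage cheese only: max(32/12, 484/173) = 2.798 servings → $2.10.
whole-barley bread + orange with both tight: 5.319 servings and 0.08713 servings → $1.63.
whole-barley bread + cottage cheese with both targets exact would need a negative amount; discard.
orange + cottage cheese with both tight: 0.1345 servings and 2.655 servings → $2.04.
The minimum over all feasible corners is $1.63.

$1.63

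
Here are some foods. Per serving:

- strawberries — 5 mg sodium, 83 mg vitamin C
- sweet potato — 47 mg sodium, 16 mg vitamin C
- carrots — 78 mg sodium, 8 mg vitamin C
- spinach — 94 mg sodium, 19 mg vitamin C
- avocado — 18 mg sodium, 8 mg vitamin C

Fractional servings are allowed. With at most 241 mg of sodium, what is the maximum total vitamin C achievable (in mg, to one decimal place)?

4000.6 mg

Vitamin C per mg sodium: strawberries 16.6, avocado 0.4444, sweet potato 0.3404, spinach 0.2021, carrots 0.1026.
With no serving limits, spend the whole sodium allowance on strawberries: 241 mg / 5 mg × 83 mg = 4000.6 mg.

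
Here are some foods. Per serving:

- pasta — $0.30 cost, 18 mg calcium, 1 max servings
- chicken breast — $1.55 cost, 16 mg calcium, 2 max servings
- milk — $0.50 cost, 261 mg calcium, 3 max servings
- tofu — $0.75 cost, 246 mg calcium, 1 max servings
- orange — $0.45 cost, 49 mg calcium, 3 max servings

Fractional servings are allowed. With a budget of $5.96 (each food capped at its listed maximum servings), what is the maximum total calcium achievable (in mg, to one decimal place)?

1215.3 mg

Calcium per dollar: milk 522, tofu 328, orange 108.9, pasta 60, chicken breast 10.32.
Take 3 servings of milk: spends $1.50, +783.0 mg calcium (running total 783.0 mg).
Take 1 serving of tofu: spends $0.75, +246.0 mg calcium (running total 1029.0 mg).
Take 3 servings of orange: spends $1.35, +147.0 mg calcium (running total 1176.0 mg).
Take 1 serving of pasta: spends $0.30, +18.0 mg calcium (running total 1194.0 mg).
Take 1.329 servings of chicken breast: spends $2.06, +21.3 mg calcium (running total 1215.3 mg).
Filling greedily by calcium-per-dollar is optimal for one linear limit, giving 1215.3 mg.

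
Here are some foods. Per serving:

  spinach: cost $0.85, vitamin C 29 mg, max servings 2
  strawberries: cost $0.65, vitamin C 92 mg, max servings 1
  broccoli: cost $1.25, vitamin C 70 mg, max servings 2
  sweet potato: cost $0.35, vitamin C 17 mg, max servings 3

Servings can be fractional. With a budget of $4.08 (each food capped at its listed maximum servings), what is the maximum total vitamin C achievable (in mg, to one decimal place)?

Vitamin C per dollar: strawberries 141.5, broccoli 56, sweet potato 48.57, spinach 34.12.
Take 1 serving of strawberries: spends $0.65, +92.0 mg vitamin C (running total 92.0 mg).
Take 2 servings of broccoli: spends $2.50, +140.0 mg vitamin C (running total 232.0 mg).
Take 2.657 servings of sweet potato: spends $0.93, +45.2 mg vitamin C (running total 277.2 mg).
Filling greedily by vitamin C-per-dollar is optimal for one linear limit, giving 277.2 mg.

277.2 mg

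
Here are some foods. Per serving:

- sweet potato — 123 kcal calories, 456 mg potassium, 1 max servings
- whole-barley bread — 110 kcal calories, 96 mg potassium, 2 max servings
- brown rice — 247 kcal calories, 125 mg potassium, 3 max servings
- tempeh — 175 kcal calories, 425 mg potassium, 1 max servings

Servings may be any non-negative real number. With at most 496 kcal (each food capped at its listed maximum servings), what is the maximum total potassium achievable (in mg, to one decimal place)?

1053.8 mg

Potassium per kcal: sweet potato 3.707, tempeh 2.429, whole-barley bread 0.8727, brown rice 0.5061.
Take 1 serving of sweet potato: uses 123 kcal, +456.0 mg potassium (running total 456.0 mg).
Take 1 serving of tempeh: uses 175 kcal, +425.0 mg potassium (running total 881.0 mg).
Take 1.8 servings of whole-barley bread: uses 198 kcal, +172.8 mg potassium (running total 1053.8 mg).
Greedy by best ratio exhausts the calories allowance optimally: 1053.8 mg.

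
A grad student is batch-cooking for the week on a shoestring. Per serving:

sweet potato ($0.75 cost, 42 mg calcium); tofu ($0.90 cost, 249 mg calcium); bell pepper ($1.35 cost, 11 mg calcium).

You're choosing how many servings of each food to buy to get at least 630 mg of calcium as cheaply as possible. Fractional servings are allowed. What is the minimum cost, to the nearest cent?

Cost per mg of calcium: tofu $0.0036, sweet potato $0.0179, bell pepper $0.1227.
With no serving limits, use only tofu: 630 mg / 249 mg = 2.53 servings × $0.90 = $2.28.

$2.28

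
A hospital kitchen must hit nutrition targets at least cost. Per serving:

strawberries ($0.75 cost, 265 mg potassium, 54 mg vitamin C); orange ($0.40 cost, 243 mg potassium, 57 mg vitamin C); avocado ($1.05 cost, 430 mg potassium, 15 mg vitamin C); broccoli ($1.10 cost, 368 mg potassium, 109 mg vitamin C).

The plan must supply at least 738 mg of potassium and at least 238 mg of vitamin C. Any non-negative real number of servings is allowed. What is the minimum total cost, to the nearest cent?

$1.67

strawberries only: max(738/265, 238/54) = 4.407 servings → $3.31.
orange only: max(738/243, 238/57) = 4.175 servings → $1.67.
avocado only: max(738/430, 238/15) = 15.87 servings → $16.66.
broccoli only: max(738/368, 238/109) = 2.183 servings → $2.40.
strawberries + orange with both targets exact would need a negative amount; discard.
strawberries + avocado with both targets exact would need a negative amount; discard.
strawberries + broccoli with both targets exact would need a negative amount; discard.
orange + avocado: the both-tight solution has a negative serving — not a feasible corner.
orange + broccoli: the both-tight solution has a negative serving — not a feasible corner.
avocado + broccoli: intersection lies outside the first quadrant.
Cheapest feasible corner: $1.67.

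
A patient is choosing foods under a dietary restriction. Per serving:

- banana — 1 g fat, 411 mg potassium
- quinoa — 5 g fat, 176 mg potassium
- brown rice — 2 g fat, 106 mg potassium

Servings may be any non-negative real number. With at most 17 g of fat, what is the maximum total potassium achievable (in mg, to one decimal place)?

Potassium per g fat: banana 411, brown rice 53, quinoa 35.2.
With no serving limits, spend the whole fat allowance on banana: 17 g / 1 g × 411 mg = 6987.0 mg.

6987.0 mg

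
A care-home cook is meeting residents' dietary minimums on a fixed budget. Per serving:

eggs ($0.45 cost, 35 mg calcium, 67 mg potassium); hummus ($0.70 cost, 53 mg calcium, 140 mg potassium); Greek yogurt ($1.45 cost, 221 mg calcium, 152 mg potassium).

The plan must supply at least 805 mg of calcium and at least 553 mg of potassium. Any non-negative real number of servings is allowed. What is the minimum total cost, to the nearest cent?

$5.28

At the optimum either one food covers both requirements or two foods hit both targets exactly; no other combination can be cheaper.
eggs only: max(805/35, 553/67) = 23 servings → $10.35.
hummus only: max(805/53, 553/140) = 15.19 servings → $10.63.
Greek yogurt only: max(805/221, 553/152) = 3.643 servings → $5.28.
eggs + hummus with both targets exact would need a negative amount; discard.
eggs + Greek yogurt with both targets exact would need a negative amount; discard.
hummus + Greek yogurt with both targets exact would need a negative amount; discard.
The minimum over all feasible corners is $5.28.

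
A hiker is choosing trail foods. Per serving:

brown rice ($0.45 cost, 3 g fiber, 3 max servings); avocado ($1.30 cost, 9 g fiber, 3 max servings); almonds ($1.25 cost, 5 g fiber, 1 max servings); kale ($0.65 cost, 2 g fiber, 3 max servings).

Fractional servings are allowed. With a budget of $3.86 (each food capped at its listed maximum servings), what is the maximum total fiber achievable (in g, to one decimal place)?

26.7 g

Fiber per dollar: avocado 6.923, brown rice 6.667, almonds 4, kale 3.077.
Take 2.969 servings of avocado: spends $3.86, +26.7 g fiber (running total 26.7 g).
Filling greedily by fiber-per-dollar is optimal for one linear limit, giving 26.7 g.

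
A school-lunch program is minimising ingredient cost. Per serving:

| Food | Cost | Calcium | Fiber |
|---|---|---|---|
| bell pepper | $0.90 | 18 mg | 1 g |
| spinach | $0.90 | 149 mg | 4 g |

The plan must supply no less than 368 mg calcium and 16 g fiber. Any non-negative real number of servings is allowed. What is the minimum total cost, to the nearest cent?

bell pepper only: max(368/18, 16/1) = 20.44 servings → $18.40.
spinach only: max(368/149, 16/4) = 4 servings → $3.60.
bell pepper + spinach with both tight: 11.84 servings and 1.039 servings → $11.59.
So the least-cost plan costs $3.60.

$3.60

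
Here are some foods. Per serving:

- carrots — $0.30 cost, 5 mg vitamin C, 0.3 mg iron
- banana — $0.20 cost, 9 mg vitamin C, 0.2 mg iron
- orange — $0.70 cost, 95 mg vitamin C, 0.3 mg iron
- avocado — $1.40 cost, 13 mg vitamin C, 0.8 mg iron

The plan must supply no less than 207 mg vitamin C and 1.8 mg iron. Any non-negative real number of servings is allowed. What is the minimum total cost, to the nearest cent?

$2.42

Check every corner: each single food scaled to meet both minima, and each pair solved so both constraints bind.
carrots only: max(207/5, 1.8/0.3) = 41.4 servings → $12.42.
banana only: max(207/9, 1.8/0.2) = 23 servings → $4.60.
orange only: max(207/95, 1.8/0.3) = 6 servings → $4.20.
avocado only: max(207/13, 1.8/0.8) = 15.92 servings → $22.29.
carrots + banana: the both-tight solution has a negative serving — not a feasible corner.
carrots + orange with both tight: 4.033 servings and 1.967 servings → $2.59.
carrots + avocado: the both-tight solution has a negative serving — not a feasible corner.
banana + orange with both tight: 6.681 servings and 1.546 servings → $2.42.
banana + avocado: intersection lies outside the first quadrant.
orange + avocado with both tight: 1.972 servings and 1.51 servings → $3.50.
The minimum over all feasible corners is $2.42.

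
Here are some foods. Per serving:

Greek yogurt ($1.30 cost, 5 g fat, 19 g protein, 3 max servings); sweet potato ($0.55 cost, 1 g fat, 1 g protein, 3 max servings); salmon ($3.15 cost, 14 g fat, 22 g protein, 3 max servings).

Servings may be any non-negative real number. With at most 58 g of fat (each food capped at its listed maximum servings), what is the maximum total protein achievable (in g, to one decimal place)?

Protein per g fat: Greek yogurt 3.8, salmon 1.571, sweet potato 1.
Take 3 servings of Greek yogurt: uses 15 g fat, +57.0 g protein (running total 57.0 g).
Take 3 servings of salmon: uses 42 g fat, +66.0 g protein (running total 123.0 g).
Take 1 serving of sweet potato: uses 1 g fat, +1.0 g protein (running total 124.0 g).
Greedy by best ratio exhausts the fat allowance optimally: 124.0 g.

124.0 g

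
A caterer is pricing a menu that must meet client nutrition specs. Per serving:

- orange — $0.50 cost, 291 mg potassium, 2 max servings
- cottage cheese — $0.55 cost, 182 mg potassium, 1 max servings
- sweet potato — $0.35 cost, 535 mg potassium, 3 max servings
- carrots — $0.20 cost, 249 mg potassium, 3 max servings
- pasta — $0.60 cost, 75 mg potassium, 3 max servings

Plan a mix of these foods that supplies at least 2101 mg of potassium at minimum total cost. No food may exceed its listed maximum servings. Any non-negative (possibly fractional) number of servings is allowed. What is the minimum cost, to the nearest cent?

Cost per mg of potassium: sweet potato $0.0007, carrots $0.0008, orange $0.0017, cottage cheese $0.0030, pasta $0.0080.
Take 3 servings of sweet potato: +1605.0 mg potassium for $1.05 (total $1.05, still need 496.0 mg).
Take 1.992 servings of carrots: +496.0 mg potassium for $0.40 (total $1.45, still need 0.0 mg).
Filling from the cheapest source first is optimal under one linear minimum: $1.45.

$1.45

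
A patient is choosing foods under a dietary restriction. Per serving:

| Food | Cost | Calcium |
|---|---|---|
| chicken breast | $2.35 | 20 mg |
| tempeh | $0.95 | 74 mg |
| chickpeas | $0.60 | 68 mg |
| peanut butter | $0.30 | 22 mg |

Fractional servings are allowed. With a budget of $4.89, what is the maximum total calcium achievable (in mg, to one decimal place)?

554.2 mg

Calcium per dollar: chickpeas 113.3, tempeh 77.89, peanut butter 73.33, chicken breast 8.511.
With no serving limits, spend the whole cost allowance on chickpeas: $4.89 / $0.60 × 68 mg = 554.2 mg.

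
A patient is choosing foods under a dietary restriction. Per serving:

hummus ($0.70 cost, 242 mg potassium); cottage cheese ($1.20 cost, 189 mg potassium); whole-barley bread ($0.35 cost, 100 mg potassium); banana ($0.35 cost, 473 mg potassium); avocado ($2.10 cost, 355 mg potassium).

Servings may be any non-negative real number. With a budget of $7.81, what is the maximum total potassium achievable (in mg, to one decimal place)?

10554.7 mg

Potassium per dollar: banana 1351, hummus 345.7, whole-barley bread 285.7, avocado 169, cottage cheese 157.5.
With no serving limits, spend the whole cost allowance on banana: $7.81 / $0.35 × 473 mg = 10554.7 mg.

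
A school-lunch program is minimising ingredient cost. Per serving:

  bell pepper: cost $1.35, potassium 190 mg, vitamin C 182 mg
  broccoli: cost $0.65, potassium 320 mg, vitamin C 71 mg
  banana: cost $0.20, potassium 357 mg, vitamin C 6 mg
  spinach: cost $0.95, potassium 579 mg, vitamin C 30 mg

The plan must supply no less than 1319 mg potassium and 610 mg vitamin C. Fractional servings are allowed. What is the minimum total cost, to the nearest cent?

This is a tiny linear program; its minimum lies at a vertex of the feasible set. List the vertices and price them.
bell pepper only: max(1319/190, 610/182) = 6.942 servings → $9.37.
broccoli only: max(1319/320, 610/71) = 8.592 servings → $5.58.
banana only: max(1319/357, 610/6) = 101.7 servings → $20.33.
spinach only: max(1319/579, 610/30) = 20.33 servings → $19.32.
bell pepper + broccoli with both tight: 2.269 servings and 2.774 servings → $4.87.
bell pepper + banana with both tight: 3.288 servings and 1.945 servings → $4.83.
bell pepper + spinach with both tight: 3.146 servings and 1.246 servings → $5.43.
broccoli + banana: intersection lies outside the first quadrant.
broccoli + spinach with both targets exact would need a negative amount; discard.
banana + spinach: intersection lies outside the first quadrant.
So the least-cost plan costs $4.83.

$4.83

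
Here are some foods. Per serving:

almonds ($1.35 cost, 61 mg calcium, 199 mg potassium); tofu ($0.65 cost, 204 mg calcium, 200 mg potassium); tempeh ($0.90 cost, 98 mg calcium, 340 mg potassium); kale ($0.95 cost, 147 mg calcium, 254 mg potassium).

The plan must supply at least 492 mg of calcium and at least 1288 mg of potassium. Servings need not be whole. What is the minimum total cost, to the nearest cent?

$3.51

Two binding constraints pin down two serving amounts, so the optimal mix uses at most two foods. The candidates are each food alone (scaled to the tighter of calcium/potassium) and each pair with both constraints tight.
almonds only: max(492/61, 1288/199) = 8.066 servings → $10.89.
tofu only: max(492/204, 1288/200) = 6.44 servings → $4.19.
tempeh only: max(492/98, 1288/340) = 5.02 servings → $4.52.
kale only: max(492/147, 1288/254) = 5.071 servings → $4.82.
almonds + tofu with both tight: 5.788 servings and 0.6811 servings → $8.26.
almonds + tempeh: intersection lies outside the first quadrant.
almonds + kale with both tight: 4.678 servings and 1.406 servings → $7.65.
tofu + tempeh with both tight: 0.8251 servings and 3.303 servings → $3.51.
tofu + kale: the both-tight solution has a negative serving — not a feasible corner.
tempeh + kale with both tight: 2.566 servings and 1.636 servings → $3.86.
So the least-cost plan costs $3.51.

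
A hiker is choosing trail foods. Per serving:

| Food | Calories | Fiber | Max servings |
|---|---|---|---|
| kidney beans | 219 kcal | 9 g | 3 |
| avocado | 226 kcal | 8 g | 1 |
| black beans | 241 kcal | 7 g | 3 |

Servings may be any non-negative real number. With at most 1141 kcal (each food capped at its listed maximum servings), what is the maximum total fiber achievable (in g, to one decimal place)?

42.5 g

Fiber per kcal: kidney beans 0.0411, avocado 0.0354, black beans 0.02905.
Take 3 servings of kidney beans: uses 657 kcal, +27.0 g fiber (running total 27.0 g).
Take 1 serving of avocado: uses 226 kcal, +8.0 g fiber (running total 35.0 g).
Take 1.071 servings of black beans: uses 258 kcal, +7.5 g fiber (running total 42.5 g).
Greedy by best ratio exhausts the calories allowance optimally: 42.5 g.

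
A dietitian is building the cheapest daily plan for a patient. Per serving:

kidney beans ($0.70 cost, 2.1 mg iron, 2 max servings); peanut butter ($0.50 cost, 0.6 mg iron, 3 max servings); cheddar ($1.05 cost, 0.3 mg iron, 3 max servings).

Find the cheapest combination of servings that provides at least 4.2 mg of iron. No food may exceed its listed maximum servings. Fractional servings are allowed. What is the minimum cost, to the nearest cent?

$1.40

Cost per mg of iron: kidney beans $0.3333, peanut butter $0.8333, cheddar $3.5000.
Take 2 servings of kidney beans: +4.2 mg iron for $1.40 (total $1.40, still need 0.0 mg).
Filling from the cheapest source first is optimal under one linear minimum: $1.40.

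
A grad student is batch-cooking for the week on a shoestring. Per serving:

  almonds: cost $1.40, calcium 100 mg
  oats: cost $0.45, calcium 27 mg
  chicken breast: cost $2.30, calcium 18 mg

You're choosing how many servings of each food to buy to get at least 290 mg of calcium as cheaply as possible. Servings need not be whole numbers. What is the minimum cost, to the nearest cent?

Cost per mg of calcium: almonds $0.0140, oats $0.0167, chicken breast $0.1278.
With no serving limits, use only almonds: 290 mg / 100 mg = 2.9 servings × $1.40 = $4.06.

$4.06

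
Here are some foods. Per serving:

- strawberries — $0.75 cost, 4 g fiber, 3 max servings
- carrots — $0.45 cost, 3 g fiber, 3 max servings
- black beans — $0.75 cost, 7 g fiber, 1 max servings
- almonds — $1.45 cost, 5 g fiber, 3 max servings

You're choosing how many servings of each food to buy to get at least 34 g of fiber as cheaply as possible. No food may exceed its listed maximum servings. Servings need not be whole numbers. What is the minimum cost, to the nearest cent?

$6.09

Cost per g of fiber: black beans $0.1071, carrots $0.1500, strawberries $0.1875, almonds $0.2900.
Take 1 serving of black beans: +7.0 g fiber for $0.75 (total $0.75, still need 27.0 g).
Take 3 servings of carrots: +9.0 g fiber for $1.35 (total $2.10, still need 18.0 g).
Take 3 servings of strawberries: +12.0 g fiber for $2.25 (total $4.35, still need 6.0 g).
Take 1.2 servings of almonds: +6.0 g fiber for $1.74 (total $6.09, still need 0.0 g).
Greedy by cheapest-per-g is optimal for a single linear constraint, so the minimum cost is $6.09.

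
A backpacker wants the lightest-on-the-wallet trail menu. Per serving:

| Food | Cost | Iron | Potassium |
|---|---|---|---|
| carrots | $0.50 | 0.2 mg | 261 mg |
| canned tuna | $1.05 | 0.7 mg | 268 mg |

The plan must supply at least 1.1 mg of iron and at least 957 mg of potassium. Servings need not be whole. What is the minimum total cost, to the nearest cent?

$2.23

carrots only: max(1.1/0.2, 957/261) = 5.5 servings → $2.75.
canned tuna only: max(1.1/0.7, 957/268) = 3.571 servings → $3.75.
carrots + canned tuna with both tight: 2.905 servings and 0.7413 servings → $2.23.
So the least-cost plan costs $2.23.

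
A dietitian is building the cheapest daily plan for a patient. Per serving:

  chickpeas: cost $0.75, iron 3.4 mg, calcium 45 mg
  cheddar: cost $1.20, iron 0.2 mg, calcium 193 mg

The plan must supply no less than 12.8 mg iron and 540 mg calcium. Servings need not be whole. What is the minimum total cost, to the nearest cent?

$5.07

For a min-cost LP with two ≥-constraints, a basic feasible solution has at most two positive variables.
chickpeas only: max(12.8/3.4, 540/45) = 12 servings → $9.00.
cheddar only: max(12.8/0.2, 540/193) = 64 servings → $76.80.
chickpeas + cheddar with both tight: 3.65 servings and 1.947 servings → $5.07.
So the least-cost plan costs $5.07.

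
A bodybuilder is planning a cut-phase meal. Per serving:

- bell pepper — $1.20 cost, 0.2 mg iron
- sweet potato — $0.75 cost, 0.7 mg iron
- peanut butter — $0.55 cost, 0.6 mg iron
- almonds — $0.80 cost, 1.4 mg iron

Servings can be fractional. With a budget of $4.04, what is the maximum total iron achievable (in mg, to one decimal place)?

7.1 mg

Iron per dollar: almonds 1.75, peanut butter 1.091, sweet potato 0.9333, bell pepper 0.1667.
With no serving limits, spend the whole cost allowance on almonds: $4.04 / $0.80 × 1.4 mg = 7.1 mg.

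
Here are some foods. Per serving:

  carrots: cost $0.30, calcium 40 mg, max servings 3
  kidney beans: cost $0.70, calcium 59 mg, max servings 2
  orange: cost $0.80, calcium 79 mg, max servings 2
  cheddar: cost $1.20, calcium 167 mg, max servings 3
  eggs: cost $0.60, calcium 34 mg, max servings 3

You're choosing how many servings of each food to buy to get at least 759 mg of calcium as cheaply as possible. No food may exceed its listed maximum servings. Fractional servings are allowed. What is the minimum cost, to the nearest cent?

$5.90

Cost per mg of calcium: cheddar $0.0072, carrots $0.0075, orange $0.0101, kidney beans $0.0119, eggs $0.0176.
Take 3 servings of cheddar: +501.0 mg calcium for $3.60 (total $3.60, still need 258.0 mg).
Take 3 servings of carrots: +120.0 mg calcium for $0.90 (total $4.50, still need 138.0 mg).
Take 1.747 servings of orange: +138.0 mg calcium for $1.40 (total $5.90, still need 0.0 mg).
Greedy by cheapest-per-mg is optimal for a single linear constraint, so the minimum cost is $5.90.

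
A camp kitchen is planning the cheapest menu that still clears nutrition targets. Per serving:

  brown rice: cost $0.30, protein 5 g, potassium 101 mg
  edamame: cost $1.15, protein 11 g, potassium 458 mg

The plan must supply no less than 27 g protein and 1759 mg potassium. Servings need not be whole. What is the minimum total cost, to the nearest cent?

With two linear requirements the optimum uses one or two foods; enumerate the corners.
brown rice only: max(27/5, 1759/101) = 17.42 servings → $5.22.
edamame only: max(27/11, 1759/458) = 3.841 servings → $4.42.
brown rice + edamame: intersection lies outside the first quadrant.
So the least-cost plan costs $4.42.

$4.42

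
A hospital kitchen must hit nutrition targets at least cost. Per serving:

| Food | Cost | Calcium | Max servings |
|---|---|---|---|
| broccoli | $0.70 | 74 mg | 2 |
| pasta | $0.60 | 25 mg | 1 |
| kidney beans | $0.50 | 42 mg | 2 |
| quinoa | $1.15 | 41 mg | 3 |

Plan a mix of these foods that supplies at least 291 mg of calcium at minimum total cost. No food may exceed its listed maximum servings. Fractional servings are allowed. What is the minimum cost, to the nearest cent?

$3.95

Cost per mg of calcium: broccoli $0.0095, kidney beans $0.0119, pasta $0.0240, quinoa $0.0280.
Take 2 servings of broccoli: +148.0 mg calcium for $1.40 (total $1.40, still need 143.0 mg).
Take 2 servings of kidney beans: +84.0 mg calcium for $1.00 (total $2.40, still need 59.0 mg).
Take 1 serving of pasta: +25.0 mg calcium for $0.60 (total $3.00, still need 34.0 mg).
Take 0.8293 servings of quinoa: +34.0 mg calcium for $0.95 (total $3.95, still need 0.0 mg).
Filling from the cheapest source first is optimal under one linear minimum: $3.95.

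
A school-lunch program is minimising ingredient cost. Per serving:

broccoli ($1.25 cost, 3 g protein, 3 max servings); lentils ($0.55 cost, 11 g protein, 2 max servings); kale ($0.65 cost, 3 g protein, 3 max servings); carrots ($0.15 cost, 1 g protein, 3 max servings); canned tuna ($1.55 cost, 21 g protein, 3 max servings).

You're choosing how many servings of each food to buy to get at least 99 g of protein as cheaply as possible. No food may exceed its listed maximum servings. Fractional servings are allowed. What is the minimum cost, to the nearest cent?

$8.98

Cost per g of protein: lentils $0.0500, canned tuna $0.0738, carrots $0.1500, kale $0.2167, broccoli $0.4167.
Take 2 servings of lentils: +22.0 g protein for $1.10 (total $1.10, still need 77.0 g).
Take 3 servings of canned tuna: +63.0 g protein for $4.65 (total $5.75, still need 14.0 g).
Take 3 servings of carrots: +3.0 g protein for $0.45 (total $6.20, still need 11.0 g).
Take 3 servings of kale: +9.0 g protein for $1.95 (total $8.15, still need 2.0 g).
Take 0.6667 servings of broccoli: +2.0 g protein for $0.83 (total $8.98, still need 0.0 g).
Filling from the cheapest source first is optimal under one linear minimum: $8.98.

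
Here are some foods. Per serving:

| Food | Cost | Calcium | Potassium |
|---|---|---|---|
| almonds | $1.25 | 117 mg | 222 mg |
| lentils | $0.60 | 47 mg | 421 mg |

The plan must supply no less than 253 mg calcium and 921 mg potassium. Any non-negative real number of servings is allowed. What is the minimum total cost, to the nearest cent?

A basic optimal solution has at most two foods positive. Try each food alone and each pair with both targets met exactly.
almonds only: max(253/117, 921/222) = 4.149 servings → $5.19.
lentils only: max(253/47, 921/421) = 5.383 servings → $3.23.
almonds + lentils with both tight: 1.629 servings and 1.329 servings → $2.83.
So the least-cost plan costs $2.83.

$2.83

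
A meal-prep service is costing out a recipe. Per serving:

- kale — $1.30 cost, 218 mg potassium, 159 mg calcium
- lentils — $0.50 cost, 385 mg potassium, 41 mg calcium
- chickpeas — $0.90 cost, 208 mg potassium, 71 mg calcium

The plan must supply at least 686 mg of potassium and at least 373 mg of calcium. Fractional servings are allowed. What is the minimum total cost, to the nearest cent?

At the optimum either one food covers both requirements or two foods hit both targets exactly; no other combination can be cheaper.
kale only: max(686/218, 373/159) = 3.147 servings → $4.09.
lentils only: max(686/385, 373/41) = 9.098 servings → $4.55.
chickpeas only: max(686/208, 373/71) = 5.254 servings → $4.73.
kale + lentils with both tight: 2.209 servings and 0.531 servings → $3.14.
kale + chickpeas with both tight: 1.641 servings and 1.578 servings → $3.55.
lentils + chickpeas: the both-tight solution has a negative serving — not a feasible corner.
The minimum over all feasible corners is $3.14.

$3.14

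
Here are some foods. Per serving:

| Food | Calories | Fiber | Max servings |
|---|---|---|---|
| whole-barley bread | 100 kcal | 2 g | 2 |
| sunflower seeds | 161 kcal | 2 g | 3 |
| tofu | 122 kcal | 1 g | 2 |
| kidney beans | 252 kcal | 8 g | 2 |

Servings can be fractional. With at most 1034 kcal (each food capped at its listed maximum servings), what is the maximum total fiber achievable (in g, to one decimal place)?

24.1 g

Fiber per kcal: kidney beans 0.03175, whole-barley bread 0.02, sunflower seeds 0.01242, tofu 0.008197.
Take 2 servings of kidney beans: uses 504 kcal, +16.0 g fiber (running total 16.0 g).
Take 2 servings of whole-barley bread: uses 200 kcal, +4.0 g fiber (running total 20.0 g).
Take 2.05 servings of sunflower seeds: uses 330 kcal, +4.1 g fiber (running total 24.1 g).
Greedy by best ratio exhausts the calories allowance optimally: 24.1 g.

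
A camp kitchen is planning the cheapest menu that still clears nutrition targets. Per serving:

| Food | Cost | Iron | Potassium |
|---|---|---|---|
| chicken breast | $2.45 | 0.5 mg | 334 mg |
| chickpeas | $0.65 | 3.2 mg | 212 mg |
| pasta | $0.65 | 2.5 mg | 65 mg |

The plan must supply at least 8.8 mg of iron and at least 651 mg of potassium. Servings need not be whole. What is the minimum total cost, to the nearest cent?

$2.00

chicken breast only: max(8.8/0.5, 651/334) = 17.6 servings → $43.12.
chickpeas only: max(8.8/3.2, 651/212) = 3.071 servings → $2.00.
pasta only: max(8.8/2.5, 651/65) = 10.02 servings → $6.51.
chicken breast + chickpeas with both tight: 0.226 servings and 2.715 servings → $2.32.
chicken breast + pasta with both tight: 1.315 servings and 3.257 servings → $5.34.
chickpeas + pasta: intersection lies outside the first quadrant.
The minimum over all feasible corners is $2.00.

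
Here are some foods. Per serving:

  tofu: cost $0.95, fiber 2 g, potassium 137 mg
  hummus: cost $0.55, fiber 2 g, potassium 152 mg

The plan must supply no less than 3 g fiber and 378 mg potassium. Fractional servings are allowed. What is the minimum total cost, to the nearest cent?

$1.37

tofu only: max(3/2, 378/137) = 2.759 servings → $2.62.
hummus only: max(3/2, 378/152) = 2.487 servings → $1.37.
tofu + hummus: the both-tight solution has a negative serving — not a feasible corner.
Cheapest feasible corner: $1.37.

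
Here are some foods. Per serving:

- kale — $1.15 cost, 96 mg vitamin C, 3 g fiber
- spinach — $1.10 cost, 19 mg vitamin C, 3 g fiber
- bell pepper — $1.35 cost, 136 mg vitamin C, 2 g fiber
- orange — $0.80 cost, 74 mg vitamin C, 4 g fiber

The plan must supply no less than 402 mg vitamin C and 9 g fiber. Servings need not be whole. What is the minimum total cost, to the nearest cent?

$4.06

Two binding constraints pin down two serving amounts, so the optimal mix uses at most two foods. The candidates are each food alone (scaled to the tighter of vitamin C/fiber) and each pair with both constraints tight.
kale only: max(402/96, 9/3) = 4.188 servings → $4.82.
spinach only: max(402/19, 9/3) = 21.16 servings → $23.27.
bell pepper only: max(402/136, 9/2) = 4.5 servings → $6.08.
orange only: max(402/74, 9/4) = 5.432 servings → $4.35.
kale + spinach with both targets exact would need a negative amount; discard.
kale + bell pepper with both tight: 1.944 servings and 1.583 servings → $4.37.
kale + orange with both targets exact would need a negative amount; discard.
spinach + bell pepper with both tight: 1.135 servings and 2.797 servings → $5.03.
spinach + orange: the both-tight solution has a negative serving — not a feasible corner.
bell pepper + orange with both tight: 2.379 servings and 1.061 servings → $4.06.
Cheapest feasible corner: $4.06.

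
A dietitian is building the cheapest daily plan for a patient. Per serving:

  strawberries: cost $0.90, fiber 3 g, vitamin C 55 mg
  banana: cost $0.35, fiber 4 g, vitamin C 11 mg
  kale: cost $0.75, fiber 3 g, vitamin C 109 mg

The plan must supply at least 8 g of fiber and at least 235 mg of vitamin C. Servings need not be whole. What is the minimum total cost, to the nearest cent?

A basic optimal solution has at most two foods positive. Try each food alone and each pair with both targets met exactly.
strawberries only: max(8/3, 235/55) = 4.273 servings → $3.85.
banana only: max(8/4, 235/11) = 21.36 servings → $7.48.
kale only: max(8/3, 235/109) = 2.667 servings → $2.00.
strawberries + banana: the both-tight solution has a negative serving — not a feasible corner.
strawberries + kale with both tight: 1.031 servings and 1.636 servings → $2.15.
banana + kale with both tight: 0.4144 servings and 2.114 servings → $1.73.
Cheapest feasible corner: $1.73.

$1.73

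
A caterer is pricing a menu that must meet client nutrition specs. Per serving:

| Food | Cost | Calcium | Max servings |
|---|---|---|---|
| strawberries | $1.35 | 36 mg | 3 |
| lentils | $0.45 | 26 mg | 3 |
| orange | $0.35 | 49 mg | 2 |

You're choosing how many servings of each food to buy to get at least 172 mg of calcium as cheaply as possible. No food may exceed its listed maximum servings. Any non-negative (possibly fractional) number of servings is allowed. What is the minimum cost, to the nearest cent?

$1.98

Cost per mg of calcium: orange $0.0071, lentils $0.0173, strawberries $0.0375.
Take 2 servings of orange: +98.0 mg calcium for $0.70 (total $0.70, still need 74.0 mg).
Take 2.846 servings of lentils: +74.0 mg calcium for $1.28 (total $1.98, still need 0.0 mg).
Filling from the cheapest source first is optimal under one linear minimum: $1.98.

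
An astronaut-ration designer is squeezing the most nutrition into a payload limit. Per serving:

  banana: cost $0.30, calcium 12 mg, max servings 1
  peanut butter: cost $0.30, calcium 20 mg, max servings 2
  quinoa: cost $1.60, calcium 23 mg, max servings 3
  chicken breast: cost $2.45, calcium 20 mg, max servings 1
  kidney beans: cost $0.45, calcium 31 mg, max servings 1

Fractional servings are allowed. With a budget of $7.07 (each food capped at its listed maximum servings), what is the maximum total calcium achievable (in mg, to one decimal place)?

Calcium per dollar: kidney beans 68.89, peanut butter 66.67, banana 40, quinoa 14.38, chicken breast 8.163.
Take 1 serving of kidney beans: spends $0.45, +31.0 mg calcium (running total 31.0 mg).
Take 2 servings of peanut butter: spends $0.60, +40.0 mg calcium (running total 71.0 mg).
Take 1 serving of banana: spends $0.30, +12.0 mg calcium (running total 83.0 mg).
Take 3 servings of quinoa: spends $4.80, +69.0 mg calcium (running total 152.0 mg).
Take 0.3755 servings of chicken breast: spends $0.92, +7.5 mg calcium (running total 159.5 mg).
Filling greedily by calcium-per-dollar is optimal for one linear limit, giving 159.5 mg.

159.5 mg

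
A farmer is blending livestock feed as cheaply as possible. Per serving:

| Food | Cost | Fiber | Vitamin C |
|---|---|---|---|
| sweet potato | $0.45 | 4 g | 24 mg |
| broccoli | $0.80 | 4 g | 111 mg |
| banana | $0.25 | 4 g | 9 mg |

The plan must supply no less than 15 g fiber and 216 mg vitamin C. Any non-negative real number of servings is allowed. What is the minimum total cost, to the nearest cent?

$1.92

With two linear requirements the optimum uses one or two foods; enumerate the corners.
sweet potato only: max(15/4, 216/24) = 9 servings → $4.05.
broccoli only: max(15/4, 216/111) = 3.75 servings → $3.00.
banana only: max(15/4, 216/9) = 24 servings → $6.00.
sweet potato + broccoli with both tight: 2.302 servings and 1.448 servings → $2.19.
sweet potato + banana: intersection lies outside the first quadrant.
broccoli + banana with both tight: 1.787 servings and 1.963 servings → $1.92.
The minimum over all feasible corners is $1.92.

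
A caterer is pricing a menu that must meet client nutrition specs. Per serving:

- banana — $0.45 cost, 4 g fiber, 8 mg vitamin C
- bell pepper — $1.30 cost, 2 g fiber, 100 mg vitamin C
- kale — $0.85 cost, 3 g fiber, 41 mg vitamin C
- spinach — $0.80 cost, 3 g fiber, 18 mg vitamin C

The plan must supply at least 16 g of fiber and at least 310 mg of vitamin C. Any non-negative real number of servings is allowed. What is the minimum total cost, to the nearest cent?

banana only: max(16/4, 310/8) = 38.75 servings → $17.44.
bell pepper only: max(16/2, 310/100) = 8 servings → $10.40.
kale only: max(16/3, 310/41) = 7.561 servings → $6.43.
spinach only: max(16/3, 310/18) = 17.22 servings → $13.78.
banana + bell pepper with both tight: 2.552 servings and 2.896 servings → $4.91.
banana + kale with both targets exact would need a negative amount; discard.
banana + spinach with both targets exact would need a negative amount; discard.
bell pepper + kale with both tight: 1.257 servings and 4.495 servings → $5.46.
bell pepper + spinach with both tight: 2.432 servings and 3.712 servings → $6.13.
kale + spinach with both targets exact would need a negative amount; discard.
Cheapest feasible corner: $4.91.

$4.91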